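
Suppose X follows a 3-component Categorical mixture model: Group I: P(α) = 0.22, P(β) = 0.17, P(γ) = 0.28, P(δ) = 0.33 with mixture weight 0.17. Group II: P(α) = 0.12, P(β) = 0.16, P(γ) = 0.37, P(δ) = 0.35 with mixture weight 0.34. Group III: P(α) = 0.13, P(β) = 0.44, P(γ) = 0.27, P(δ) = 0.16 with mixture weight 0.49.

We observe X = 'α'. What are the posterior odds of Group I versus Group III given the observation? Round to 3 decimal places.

The posterior odds equal the prior odds times the likelihood ratio: (π_i/π_j)·(f_i(x)/f_j(x)).
Categorical probabilities:
  L_I = 0.22
  L_II = 0.12
  L_III = 0.13
0.0374 / 0.0637 ≈ 0.587

0.587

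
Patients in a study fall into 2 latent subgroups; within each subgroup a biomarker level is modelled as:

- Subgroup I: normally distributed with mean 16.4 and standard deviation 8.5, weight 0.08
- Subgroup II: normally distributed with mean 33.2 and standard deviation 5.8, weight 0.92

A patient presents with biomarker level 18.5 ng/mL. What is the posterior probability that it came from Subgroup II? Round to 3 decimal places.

Apply Bayes' rule: the posterior for each component is proportional to its prior times its likelihood at x.
Evaluate each component's likelihood at the observed value:
  L_I = 0.0455236
  L_II = 0.00277086
Multiply by the mixture weights:
  P(Z=I)·L_I = 0.08 × 0.0455236 = 0.00364189
  P(Z=II)·L_II = 0.92 × 0.00277086 = 0.00254919
Denominator: 0.00364189 + 0.00254919 = 0.00619108
Responsibility of Subgroup II: 0.00254919 / 0.00619108 ≈ 0.412

0.412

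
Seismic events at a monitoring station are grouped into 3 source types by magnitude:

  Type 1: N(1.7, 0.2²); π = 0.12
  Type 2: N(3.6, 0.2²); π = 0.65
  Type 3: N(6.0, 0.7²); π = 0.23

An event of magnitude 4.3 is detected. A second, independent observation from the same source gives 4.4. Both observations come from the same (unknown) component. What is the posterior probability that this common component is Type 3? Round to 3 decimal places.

P(component k | x) = w_k·f_k(x) / marginal(x), where marginal(x) = Σ_j w_j·f_j(x).
Since both observations come from the same component, the likelihood for component k is f_k(x₁)·f_k(x₂).
  p_1 = [3.99941e-37] × [5.30634e-40] = 2.12223e-76
  p_2 = [0.00436341] × [0.000669151] = 2.91978e-06
  p_3 = [0.0298598] × [0.0418147] = 0.00124858
Multiply by the mixture weights:
  w_1·p_1 = 0.12 × 2.12223e-76 = 2.54667e-77
  w_2·p_2 = 0.65 × 2.91978e-06 = 1.89786e-06
  w_3·p_3 = 0.23 × 0.00124858 = 0.000287172
Denominator: 2.54667e-77 + 1.89786e-06 + 0.000287172 = 0.00028907
P(Type 3 | x) ≈ 0.993

0.993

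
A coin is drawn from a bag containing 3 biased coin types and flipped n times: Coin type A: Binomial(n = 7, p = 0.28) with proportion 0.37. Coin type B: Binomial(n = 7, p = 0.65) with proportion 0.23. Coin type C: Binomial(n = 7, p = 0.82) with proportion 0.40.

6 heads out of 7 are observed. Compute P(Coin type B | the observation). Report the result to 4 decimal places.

The responsibility of component k is P(Z=k) f_k(x) divided by Σ_j P(Z=j) f_j(x).
Component likelihoods at x = 6 heads out of 7:
  L_A = 0.00242873
  L_B = 0.184776
  L_C = 0.383048
Weight by the priors:
  P(Z=A)·L_A = 0.37 × 0.00242873 = 0.000898629
  P(Z=B)·L_B = 0.23 × 0.184776 = 0.0424985
  P(Z=C)·L_C = 0.40 × 0.383048 = 0.153219
Marginal: 0.000898629 + 0.0424985 + 0.153219 = 0.196617
P(Coin type B | data) ≈ 0.2161

0.2161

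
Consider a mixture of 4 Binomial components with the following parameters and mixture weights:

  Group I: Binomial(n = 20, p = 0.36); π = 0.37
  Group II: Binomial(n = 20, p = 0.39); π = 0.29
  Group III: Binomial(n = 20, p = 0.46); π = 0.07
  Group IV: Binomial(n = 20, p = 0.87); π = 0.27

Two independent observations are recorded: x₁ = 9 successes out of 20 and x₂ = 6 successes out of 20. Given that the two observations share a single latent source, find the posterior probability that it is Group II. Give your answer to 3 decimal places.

0.415

Apply Bayes' rule: the posterior for each component is proportional to its prior times its likelihood at x.
Since both observations come from the same component, the likelihood for component k is f_k(x₁)·f_k(x₂).
  f_I = [C(20,9)·0.36^9·0.64^11 = 167960·0.00010156·0.0073787 = 0.125866] × [0.163199] = 0.0205412
  f_II = [C(20,9)·0.39^9·0.61^11 = 167960·0.000208728·0.00435139 = 0.152551] × [0.134707] = 0.0205497
  f_III = [C(20,9)·0.46^9·0.54^11 = 167960·0.00092219·0.0011385 = 0.176343] × [0.065833] = 0.0116092
  f_IV = [C(20,9)·0.87^9·0.13^11 = 167960·0.285544·1.79216e-10 = 8.5952e-06] × [6.61769e-09] = 5.68803e-14
Prior × likelihood for each component:
  w_I·f_I = 0.37 × 0.0205412 = 0.00760026
  w_II·f_II = 0.29 × 0.0205497 = 0.0059594
  w_III·f_III = 0.07 × 0.0116092 = 0.000812642
  w_IV·f_IV = 0.27 × 5.68803e-14 = 1.53577e-14
Denominator: 0.00760026 + 0.0059594 + 0.000812642 + 1.53577e-14 = 0.0143723
So the posterior for Group II is 0.0059594 / 0.0143723 ≈ 0.415.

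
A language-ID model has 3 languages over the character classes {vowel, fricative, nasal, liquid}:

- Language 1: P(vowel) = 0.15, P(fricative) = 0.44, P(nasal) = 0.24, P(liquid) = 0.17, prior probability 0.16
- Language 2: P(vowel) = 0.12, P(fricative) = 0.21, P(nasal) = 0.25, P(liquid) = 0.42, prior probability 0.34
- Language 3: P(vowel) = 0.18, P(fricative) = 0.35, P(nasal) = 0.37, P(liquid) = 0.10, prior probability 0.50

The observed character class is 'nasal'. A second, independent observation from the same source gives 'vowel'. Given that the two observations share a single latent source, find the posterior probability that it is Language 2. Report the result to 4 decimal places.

0.2071

By Bayes' theorem, P(k | x) = π_k f_k(x) / Σ_j π_j f_j(x).
Since both observations come from the same component, the likelihood for component k is f_k(x₁)·f_k(x₂).
  f_1 = [0.24] × [0.15] = 0.036
  f_2 = [0.25] × [0.12] = 0.03
  f_3 = [0.37] × [0.18] = 0.0666
Prior × likelihood for each component:
  π_1·f_1 = 0.16 × 0.036 = 0.00576
  π_2·f_2 = 0.34 × 0.03 = 0.0102
  π_3·f_3 = 0.50 × 0.0666 = 0.0333
Normaliser: 0.00576 + 0.0102 + 0.0333 = 0.04926
Responsibility of Language 2: 0.0102 / 0.04926 ≈ 0.2071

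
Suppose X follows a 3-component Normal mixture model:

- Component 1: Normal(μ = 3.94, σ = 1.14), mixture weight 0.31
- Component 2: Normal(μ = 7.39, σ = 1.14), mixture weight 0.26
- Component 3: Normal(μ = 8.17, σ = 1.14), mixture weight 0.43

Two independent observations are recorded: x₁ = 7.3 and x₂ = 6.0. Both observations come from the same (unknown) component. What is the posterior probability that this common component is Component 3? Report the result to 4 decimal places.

Posterior ∝ prior × likelihood, so P(k | x) ∝ π_k f_k(x); normalise over all components.
Since both observations come from the same component, the likelihood for component k is f_k(x₁)·f_k(x₂).
  L_1 = [(1/(1.14·√(2π)))·exp(−(7.3−3.94)²/(2·1.14²)) = 0.349949·exp(-4.34349) = 0.00454623] × [0.0683835] = 0.000310887
  L_2 = [(1/(1.14·√(2π)))·exp(−(7.3−7.39)²/(2·1.14²)) = 0.349949·exp(-0.00312) = 0.348861] × [0.166408] = 0.0580533
  L_3 = [(1/(1.14·√(2π)))·exp(−(7.3−8.17)²/(2·1.14²)) = 0.349949·exp(-0.29120) = 0.261539] × [0.0571749] = 0.0149535
Unnormalised posteriors:
  π_1·L_1 = 0.31 × 0.000310887 = 9.63751e-05
  π_2·L_2 = 0.26 × 0.0580533 = 0.0150939
  π_3·L_3 = 0.43 × 0.0149535 = 0.00643
Normaliser: 9.63751e-05 + 0.0150939 + 0.00643 = 0.0216202
So the posterior for Component 3 is 0.00643 / 0.0216202 ≈ 0.2974.

0.2974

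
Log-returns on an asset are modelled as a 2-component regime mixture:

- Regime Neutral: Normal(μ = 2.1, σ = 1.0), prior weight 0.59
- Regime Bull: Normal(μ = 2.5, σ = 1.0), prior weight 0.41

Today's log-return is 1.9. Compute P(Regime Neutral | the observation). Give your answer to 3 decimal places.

Apply Bayes' rule: the posterior for each component is proportional to its prior times its likelihood at x.
Evaluate each component's likelihood at the observed value:
  p_Neutral = (1/(1.0·√(2π)))·exp(−(1.9−2.1)²/(2·1.0²)) = 0.398942·exp(-0.02000) = 0.391043
  p_Bull = (1/(1.0·√(2π)))·exp(−(1.9−2.5)²/(2·1.0²)) = 0.398942·exp(-0.18000) = 0.333225
Weight by the priors:
  π_Neutral·p_Neutral = 0.59 × 0.391043 = 0.230715
  π_Bull·p_Bull = 0.41 × 0.333225 = 0.136622
Denominator: 0.230715 + 0.136622 = 0.367337
Responsibility of Regime Neutral: 0.230715 / 0.367337 ≈ 0.628

0.628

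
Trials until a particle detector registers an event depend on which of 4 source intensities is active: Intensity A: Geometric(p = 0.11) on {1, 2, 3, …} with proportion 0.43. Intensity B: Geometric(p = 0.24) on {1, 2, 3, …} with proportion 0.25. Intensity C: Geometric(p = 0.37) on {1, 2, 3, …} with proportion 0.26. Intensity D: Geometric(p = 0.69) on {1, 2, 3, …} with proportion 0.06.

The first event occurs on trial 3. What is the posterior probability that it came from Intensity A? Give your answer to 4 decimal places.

The responsibility of component k is w_k f_k(x) divided by Σ_j w_j f_j(x).
Geometric probabilities:
  L_A = 0.11·(1−0.11)^2 = 0.11·0.7921 = 0.087131
  L_B = 0.24·(1−0.24)^2 = 0.24·0.5776 = 0.138624
  L_C = 0.37·(1−0.37)^2 = 0.37·0.3969 = 0.146853
  L_D = 0.69·(1−0.69)^2 = 0.69·0.0961 = 0.066309
Unnormalised posteriors:
  w_A·L_A = 0.43 × 0.087131 = 0.0374663
  w_B·L_B = 0.25 × 0.138624 = 0.034656
  w_C·L_C = 0.26 × 0.146853 = 0.0381818
  w_D·L_D = 0.06 × 0.066309 = 0.00397854
Evidence: 0.0374663 + 0.034656 + 0.0381818 + 0.00397854 = 0.114283
P(Intensity A | the observation) ≈ 0.3278

0.3278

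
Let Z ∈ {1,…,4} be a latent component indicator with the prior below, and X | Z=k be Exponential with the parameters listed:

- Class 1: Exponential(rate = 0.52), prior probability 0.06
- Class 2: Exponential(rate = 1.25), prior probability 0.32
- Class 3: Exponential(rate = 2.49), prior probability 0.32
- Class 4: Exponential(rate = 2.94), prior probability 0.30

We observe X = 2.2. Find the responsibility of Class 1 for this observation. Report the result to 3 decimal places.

P(component k | x) = P(Z=k)·f_k(x) / marginal(x), where marginal(x) = Σ_j P(Z=j)·f_j(x).
Component likelihoods at x = 2.2:
  p_1 = 0.52·e^(−0.52·2.2) = 0.52·e^(−1.1440) = 0.165642
  p_2 = 1.25·e^(−1.25·2.2) = 1.25·e^(−2.7500) = 0.0799098
  p_3 = 2.49·e^(−2.49·2.2) = 2.49·e^(−5.4780) = 0.0104024
  p_4 = 2.94·e^(−2.94·2.2) = 2.94·e^(−6.4680) = 0.00456384
Unnormalised posteriors:
  P(Z=1)·p_1 = 0.06 × 0.165642 = 0.00993852
  P(Z=2)·p_2 = 0.32 × 0.0799098 = 0.0255711
  P(Z=3)·p_3 = 0.32 × 0.0104024 = 0.00332877
  P(Z=4)·p_4 = 0.30 × 0.00456384 = 0.00136915
Denominator: 0.00993852 + 0.0255711 + 0.00332877 + 0.00136915 = 0.0402076
Responsibility of Class 1: 0.00993852 / 0.0402076 ≈ 0.247

0.247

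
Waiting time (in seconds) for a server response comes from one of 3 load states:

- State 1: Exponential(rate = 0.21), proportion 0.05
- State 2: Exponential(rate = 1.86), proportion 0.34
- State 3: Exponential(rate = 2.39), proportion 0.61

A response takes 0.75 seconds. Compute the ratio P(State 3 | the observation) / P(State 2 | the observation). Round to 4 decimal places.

The posterior odds equal the prior odds times the likelihood ratio: (π_i/π_j)·(f_i(x)/f_j(x)).
Exponential densities:
  p_1 = 0.179398
  p_2 = 0.460969
  p_3 = 0.398038
Odds = (0.61/0.34) × (0.398038/0.460969) = 1.79412 × 0.863481 ≈ 1.5492

1.5492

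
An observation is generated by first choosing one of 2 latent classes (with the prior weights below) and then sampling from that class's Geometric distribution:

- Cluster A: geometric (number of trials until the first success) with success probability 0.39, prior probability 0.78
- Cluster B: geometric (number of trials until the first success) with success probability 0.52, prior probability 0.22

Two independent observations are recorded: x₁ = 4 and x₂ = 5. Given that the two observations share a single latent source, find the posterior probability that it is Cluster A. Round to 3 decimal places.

0.914

The responsibility of component k is P(Z=k) f_k(x) divided by Σ_j P(Z=j) f_j(x).
Since both observations come from the same component, the likelihood for component k is f_k(x₁)·f_k(x₂).
  p_A = [0.39·(1−0.39)^3 = 0.39·0.226981 = 0.0885226] × [0.0539988] = 0.00478011
  p_B = [0.52·(1−0.52)^3 = 0.52·0.110592 = 0.0575078] × [0.0276038] = 0.00158743
Weight by the priors:
  P(Z=A)·p_A = 0.78 × 0.00478011 = 0.00372849
  P(Z=B)·p_B = 0.22 × 0.00158743 = 0.000349235
Sum: 0.00372849 + 0.000349235 = 0.00407772
P(Cluster A | x) ≈ 0.914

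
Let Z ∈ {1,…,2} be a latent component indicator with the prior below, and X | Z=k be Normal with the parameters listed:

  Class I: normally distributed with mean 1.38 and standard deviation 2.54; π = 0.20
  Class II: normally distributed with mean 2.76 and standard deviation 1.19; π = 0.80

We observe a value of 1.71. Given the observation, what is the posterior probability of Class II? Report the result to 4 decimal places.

0.8537

P(component k | x) = w_k·f_k(x) / marginal(x), where marginal(x) = Σ_j w_j·f_j(x).
Evaluate each component's likelihood at the observed value:
  p_I = (1/(2.54·√(2π)))·exp(−(1.71−1.38)²/(2·2.54²)) = 0.157064·exp(-0.00844) = 0.155744
  p_II = (1/(1.19·√(2π)))·exp(−(1.71−2.76)²/(2·1.19²)) = 0.335246·exp(-0.38927) = 0.227145
Multiply by the mixture weights:
  w_I·p_I = 0.20 × 0.155744 = 0.0311488
  w_II·p_II = 0.80 × 0.227145 = 0.181716
Normaliser: 0.0311488 + 0.181716 = 0.212865
P(Class II | the observation) ≈ 0.8537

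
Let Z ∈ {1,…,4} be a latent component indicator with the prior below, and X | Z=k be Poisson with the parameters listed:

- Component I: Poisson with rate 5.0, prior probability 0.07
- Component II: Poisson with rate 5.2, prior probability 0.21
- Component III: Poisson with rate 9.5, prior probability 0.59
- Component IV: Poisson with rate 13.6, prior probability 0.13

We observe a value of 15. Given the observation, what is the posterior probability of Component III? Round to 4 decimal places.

0.5563

The responsibility of component k is P(Z=k) f_k(x) divided by Σ_j P(Z=j) f_j(x).
Poisson probabilities:
  f_I = 0.000157245
  f_II = 0.000231856
  f_III = 0.026519
  f_IV = 0.0955386
Unnormalised posteriors:
  P(Z=I)·f_I = 0.07 × 0.000157245 = 1.10072e-05
  P(Z=II)·f_II = 0.21 × 0.000231856 = 4.86899e-05
  P(Z=III)·f_III = 0.59 × 0.026519 = 0.0156462
  P(Z=IV)·f_IV = 0.13 × 0.0955386 = 0.01242
Normaliser: 1.10072e-05 + 4.86899e-05 + 0.0156462 + 0.01242 = 0.0281259
P(Component III | data) ≈ 0.5563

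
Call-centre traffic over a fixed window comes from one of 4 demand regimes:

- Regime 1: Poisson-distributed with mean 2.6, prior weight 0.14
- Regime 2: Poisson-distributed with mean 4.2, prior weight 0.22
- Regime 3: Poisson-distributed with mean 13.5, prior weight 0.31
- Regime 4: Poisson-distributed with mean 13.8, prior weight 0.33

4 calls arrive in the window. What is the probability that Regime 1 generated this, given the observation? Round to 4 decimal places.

0.3110

P(component k | x) = π_k·f_k(x) / marginal(x), where marginal(x) = Σ_j π_j·f_j(x).
Component likelihoods at x = 4 calls:
  L_1 = 0.141422
  L_2 = 0.194424
  L_3 = 0.00189735
  L_4 = 0.00153476
Multiply by the mixture weights:
  π_1·L_1 = 0.14 × 0.141422 = 0.0197991
  π_2·L_2 = 0.22 × 0.194424 = 0.0427732
  π_3·L_3 = 0.31 × 0.00189735 = 0.00058818
  π_4·L_4 = 0.33 × 0.00153476 = 0.000506472
Sum: 0.0197991 + 0.0427732 + 0.00058818 + 0.000506472 = 0.0636669
P(Regime 1 | x) ≈ 0.3110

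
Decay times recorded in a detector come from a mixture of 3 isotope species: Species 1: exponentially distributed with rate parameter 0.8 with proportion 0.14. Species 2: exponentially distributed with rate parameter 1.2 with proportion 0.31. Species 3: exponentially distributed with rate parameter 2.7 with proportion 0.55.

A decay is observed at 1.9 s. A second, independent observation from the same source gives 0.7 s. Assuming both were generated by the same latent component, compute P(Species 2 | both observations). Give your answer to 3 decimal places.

By Bayes' theorem, P(k | x) = w_k f_k(x) / Σ_j w_j f_j(x).
Since both observations come from the same component, the likelihood for component k is f_k(x₁)·f_k(x₂).
  L_1 = [0.8·e^(−0.8·1.9) = 0.8·e^(−1.5200) = 0.17497] × [0.456967] = 0.0799553
  L_2 = [1.2·e^(−1.2·1.9) = 1.2·e^(−2.2800) = 0.122741] × [0.518053] = 0.0635863
  L_3 = [2.7·e^(−2.7·1.9) = 2.7·e^(−5.1300) = 0.0159747] × [0.407894] = 0.00651599
Unnormalised posteriors:
  w_1·L_1 = 0.14 × 0.0799553 = 0.0111937
  w_2·L_2 = 0.31 × 0.0635863 = 0.0197118
  w_3·L_3 = 0.55 × 0.00651599 = 0.00358379
Evidence: 0.0111937 + 0.0197118 + 0.00358379 = 0.0344893
Responsibility of Species 2: 0.0197118 / 0.0344893 ≈ 0.572

0.572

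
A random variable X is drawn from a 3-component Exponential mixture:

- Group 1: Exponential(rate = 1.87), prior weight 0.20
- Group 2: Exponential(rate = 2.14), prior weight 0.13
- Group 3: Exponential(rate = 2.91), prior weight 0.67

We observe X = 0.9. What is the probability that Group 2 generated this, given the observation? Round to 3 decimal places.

Posterior ∝ prior × likelihood, so P(k | x) ∝ w_k f_k(x); normalise over all components.
Exponential densities:
  L_1 = 0.347475
  L_2 = 0.311862
  L_3 = 0.212068
Prior × likelihood for each component:
  w_1·L_1 = 0.20 × 0.347475 = 0.0694951
  w_2·L_2 = 0.13 × 0.311862 = 0.0405421
  w_3·L_3 = 0.67 × 0.212068 = 0.142086
Denominator: 0.0694951 + 0.0405421 + 0.142086 = 0.252123
Responsibility of Group 2: 0.0405421 / 0.252123 ≈ 0.161

0.161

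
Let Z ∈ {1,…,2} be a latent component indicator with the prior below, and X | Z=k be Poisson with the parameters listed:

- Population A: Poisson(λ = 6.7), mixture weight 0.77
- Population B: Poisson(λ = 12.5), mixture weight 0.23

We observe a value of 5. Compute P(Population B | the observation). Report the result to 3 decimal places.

0.020

Apply Bayes' rule: the posterior for each component is proportional to its prior times its likelihood at x.
Component likelihoods at x = 5:
  f_A = 0.13849
  f_B = 0.00947737
Multiply by the mixture weights:
  w_A·f_A = 0.77 × 0.13849 = 0.106638
  w_B·f_B = 0.23 × 0.00947737 = 0.00217979
Denominator: 0.106638 + 0.00217979 = 0.108817
So the posterior for Population B is 0.00217979 / 0.108817 ≈ 0.020.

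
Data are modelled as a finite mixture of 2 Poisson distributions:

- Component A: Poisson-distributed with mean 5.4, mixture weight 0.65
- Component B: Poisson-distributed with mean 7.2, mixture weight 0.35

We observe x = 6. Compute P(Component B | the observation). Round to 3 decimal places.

P(component k | x) = w_k·f_k(x) / marginal(x), where marginal(x) = Σ_j w_j·f_j(x).
Poisson probabilities:
  p_A = 0.155539
  p_B = 0.144458
Unnormalised posteriors:
  w_A·p_A = 0.65 × 0.155539 = 0.1011
  w_B·p_B = 0.35 × 0.144458 = 0.0505604
Denominator: 0.1011 + 0.0505604 = 0.151661
P(Component B | x) = 0.0505604 / 0.151661 ≈ 0.333

0.333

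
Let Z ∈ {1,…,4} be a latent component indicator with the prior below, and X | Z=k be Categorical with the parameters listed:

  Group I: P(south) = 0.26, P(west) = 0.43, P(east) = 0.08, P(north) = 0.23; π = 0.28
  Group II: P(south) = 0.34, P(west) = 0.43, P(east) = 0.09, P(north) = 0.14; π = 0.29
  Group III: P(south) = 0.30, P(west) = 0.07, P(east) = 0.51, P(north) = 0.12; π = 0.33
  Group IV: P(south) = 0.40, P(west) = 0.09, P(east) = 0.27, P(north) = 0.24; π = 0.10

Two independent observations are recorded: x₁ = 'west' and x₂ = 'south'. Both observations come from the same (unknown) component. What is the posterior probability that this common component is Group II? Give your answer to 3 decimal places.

By Bayes' theorem, P(k | x) = π_k f_k(x) / Σ_j π_j f_j(x).
Since both observations come from the same component, the likelihood for component k is f_k(x₁)·f_k(x₂).
  f_I = [0.43] × [0.26] = 0.1118
  f_II = [0.43] × [0.34] = 0.1462
  f_III = [0.07] × [0.3] = 0.021
  f_IV = [0.09] × [0.4] = 0.036
Multiply by the mixture weights:
  π_I·f_I = 0.28 × 0.1118 = 0.031304
  π_II·f_II = 0.29 × 0.1462 = 0.042398
  π_III·f_III = 0.33 × 0.021 = 0.00693
  π_IV·f_IV = 0.10 × 0.036 = 0.0036
Evidence: 0.031304 + 0.042398 + 0.00693 + 0.0036 = 0.084232
P(Group II | data) ≈ 0.503

0.503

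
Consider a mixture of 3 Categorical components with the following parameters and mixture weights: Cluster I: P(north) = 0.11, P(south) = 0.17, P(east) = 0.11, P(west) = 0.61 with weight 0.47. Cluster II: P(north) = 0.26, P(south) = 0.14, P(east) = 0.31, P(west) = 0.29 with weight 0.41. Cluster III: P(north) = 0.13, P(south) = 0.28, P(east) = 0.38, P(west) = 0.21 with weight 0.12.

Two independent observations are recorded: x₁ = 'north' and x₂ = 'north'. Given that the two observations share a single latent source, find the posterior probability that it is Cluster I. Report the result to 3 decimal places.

Posterior ∝ prior × likelihood, so P(k | x) ∝ π_k f_k(x); normalise over all components.
Since both observations come from the same component, the likelihood for component k is f_k(x₁)·f_k(x₂).
  p_I = [P(north | comp) = 0.11] × [0.11] = 0.0121
  p_II = [P(north | comp) = 0.26] × [0.26] = 0.0676
  p_III = [P(north | comp) = 0.13] × [0.13] = 0.0169
Weight by the priors:
  π_I·p_I = 0.47 × 0.0121 = 0.005687
  π_II·p_II = 0.41 × 0.0676 = 0.027716
  π_III·p_III = 0.12 × 0.0169 = 0.002028
Normaliser: 0.005687 + 0.027716 + 0.002028 = 0.035431
P(Cluster I | x) = 0.005687 / 0.035431 ≈ 0.161

0.161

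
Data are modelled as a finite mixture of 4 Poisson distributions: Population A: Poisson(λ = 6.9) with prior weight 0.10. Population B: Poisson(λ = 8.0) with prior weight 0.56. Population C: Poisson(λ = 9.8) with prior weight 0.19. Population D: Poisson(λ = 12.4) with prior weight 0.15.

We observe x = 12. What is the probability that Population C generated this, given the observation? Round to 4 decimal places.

By Bayes' theorem, P(k | x) = w_k f_k(x) / Σ_j w_j f_j(x).
Poisson probabilities:
  p_A = e^(−6.9)·6.9^12/12! = 0.0245031
  p_B = e^(−8.0)·8.0^12/12! = 0.0481268
  p_C = e^(−9.8)·9.8^12/12! = 0.0908427
  p_D = e^(−12.4)·12.4^12/12! = 0.113624
Unnormalised posteriors:
  w_A·p_A = 0.10 × 0.0245031 = 0.00245031
  w_B·p_B = 0.56 × 0.0481268 = 0.026951
  w_C·p_C = 0.19 × 0.0908427 = 0.0172601
  w_D·p_D = 0.15 × 0.113624 = 0.0170437
Marginal: 0.00245031 + 0.026951 + 0.0172601 + 0.0170437 = 0.0637051
So the posterior for Population C is 0.0172601 / 0.0637051 ≈ 0.2709.

0.2709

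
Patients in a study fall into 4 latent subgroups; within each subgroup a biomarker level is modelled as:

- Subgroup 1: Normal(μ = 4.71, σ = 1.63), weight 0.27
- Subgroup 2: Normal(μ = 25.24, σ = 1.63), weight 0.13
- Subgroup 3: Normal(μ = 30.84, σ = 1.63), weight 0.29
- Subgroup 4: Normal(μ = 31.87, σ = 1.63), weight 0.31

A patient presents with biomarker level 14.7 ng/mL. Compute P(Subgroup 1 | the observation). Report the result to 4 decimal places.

Apply Bayes' rule: the posterior for each component is proportional to its prior times its likelihood at x.
Evaluate each component's likelihood at the observed value:
  f_1 = (1/(1.63·√(2π)))·exp(−(14.7−4.71)²/(2·1.63²)) = 0.244750·exp(-18.78131) = 1.7065e-09
  f_2 = (1/(1.63·√(2π)))·exp(−(14.7−25.24)²/(2·1.63²)) = 0.244750·exp(-20.90624) = 2.03824e-10
  f_3 = (1/(1.63·√(2π)))·exp(−(14.7−30.84)²/(2·1.63²)) = 0.244750·exp(-49.02322) = 1.25374e-22
  f_4 = (1/(1.63·√(2π)))·exp(−(14.7−31.87)²/(2·1.63²)) = 0.244750·exp(-55.47986) = 1.96845e-25
Multiply by the mixture weights:
  π_1·f_1 = 0.27 × 1.7065e-09 = 4.60754e-10
  π_2·f_2 = 0.13 × 2.03824e-10 = 2.64972e-11
  π_3·f_3 = 0.29 × 1.25374e-22 = 3.63585e-23
  π_4·f_4 = 0.31 × 1.96845e-25 = 6.10219e-26
Marginal: 4.60754e-10 + 2.64972e-11 + 3.63585e-23 + 6.10219e-26 = 4.87251e-10
P(Subgroup 1 | the observation) = 4.60754e-10 / 4.87251e-10 ≈ 0.9456

0.9456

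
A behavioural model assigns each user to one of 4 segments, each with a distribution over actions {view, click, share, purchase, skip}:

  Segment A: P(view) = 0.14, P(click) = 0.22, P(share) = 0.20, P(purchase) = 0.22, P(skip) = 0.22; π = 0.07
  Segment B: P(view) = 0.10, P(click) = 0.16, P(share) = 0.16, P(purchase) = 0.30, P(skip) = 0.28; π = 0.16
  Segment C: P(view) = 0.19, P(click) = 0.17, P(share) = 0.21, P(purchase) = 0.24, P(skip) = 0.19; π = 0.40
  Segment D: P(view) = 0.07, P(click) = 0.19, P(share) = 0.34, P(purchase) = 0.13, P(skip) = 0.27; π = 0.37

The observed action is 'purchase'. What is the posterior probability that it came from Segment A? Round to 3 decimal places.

0.074

Posterior ∝ prior × likelihood, so P(k | x) ∝ P(Z=k) f_k(x); normalise over all components.
Component likelihoods at x = 'purchase':
  p_A = P(purchase | comp) = 0.22
  p_B = P(purchase | comp) = 0.30
  p_C = P(purchase | comp) = 0.24
  p_D = P(purchase | comp) = 0.13
Prior × likelihood for each component:
  P(Z=A)·p_A = 0.07 × 0.22 = 0.0154
  P(Z=B)·p_B = 0.16 × 0.3 = 0.048
  P(Z=C)·p_C = 0.40 × 0.24 = 0.096
  P(Z=D)·p_D = 0.37 × 0.13 = 0.0481
Evidence: 0.0154 + 0.048 + 0.096 + 0.0481 = 0.2075
Responsibility of Segment A: 0.0154 / 0.2075 ≈ 0.074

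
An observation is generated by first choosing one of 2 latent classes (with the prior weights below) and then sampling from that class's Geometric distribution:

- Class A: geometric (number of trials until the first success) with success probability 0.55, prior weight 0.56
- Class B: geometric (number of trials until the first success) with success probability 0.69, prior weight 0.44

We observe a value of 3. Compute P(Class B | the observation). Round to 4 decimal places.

The responsibility of component k is w_k f_k(x) divided by Σ_j w_j f_j(x).
Geometric probabilities:
  L_A = 0.55·(1−0.55)^2 = 0.55·0.2025 = 0.111375
  L_B = 0.69·(1−0.69)^2 = 0.69·0.0961 = 0.066309
Prior × likelihood for each component:
  w_A·L_A = 0.56 × 0.111375 = 0.06237
  w_B·L_B = 0.44 × 0.066309 = 0.029176
Normaliser: 0.06237 + 0.029176 = 0.091546
P(Class B | the observation) = 0.029176 / 0.091546 ≈ 0.3187

0.3187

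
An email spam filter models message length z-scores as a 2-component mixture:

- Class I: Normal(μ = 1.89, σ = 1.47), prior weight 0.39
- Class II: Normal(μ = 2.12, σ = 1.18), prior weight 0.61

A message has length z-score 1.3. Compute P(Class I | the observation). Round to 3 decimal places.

0.376

P(component k | x) = π_k·f_k(x) / marginal(x), where marginal(x) = Σ_j π_j·f_j(x).
Component likelihoods at x = 1.3:
  f_I = (1/(1.47·√(2π)))·exp(−(1.3−1.89)²/(2·1.47²)) = 0.271389·exp(-0.08055) = 0.250387
  f_II = (1/(1.18·√(2π)))·exp(−(1.3−2.12)²/(2·1.18²)) = 0.338087·exp(-0.24145) = 0.265562
Weight by the priors:
  π_I·f_I = 0.39 × 0.250387 = 0.0976511
  π_II·f_II = 0.61 × 0.265562 = 0.161993
Sum: 0.0976511 + 0.161993 = 0.259644
P(Class I | data) = 0.0976511 / 0.259644 ≈ 0.376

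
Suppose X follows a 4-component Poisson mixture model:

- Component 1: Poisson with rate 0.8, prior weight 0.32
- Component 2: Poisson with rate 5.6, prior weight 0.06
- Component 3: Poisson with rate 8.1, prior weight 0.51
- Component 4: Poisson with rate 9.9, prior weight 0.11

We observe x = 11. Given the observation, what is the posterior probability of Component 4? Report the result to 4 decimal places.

Posterior ∝ prior × likelihood, so P(k | x) ∝ π_k f_k(x); normalise over all components.
Evaluate each component's likelihood at the observed value:
  p_1 = 9.66938e-10
  p_2 = 0.0157349
  p_3 = 0.0748849
  p_4 = 0.112542
Unnormalised posteriors:
  π_1·p_1 = 0.32 × 9.66938e-10 = 3.0942e-10
  π_2·p_2 = 0.06 × 0.0157349 = 0.000944093
  π_3·p_3 = 0.51 × 0.0748849 = 0.0381913
  π_4·p_4 = 0.11 × 0.112542 = 0.0123797
Sum: 3.0942e-10 + 0.000944093 + 0.0381913 + 0.0123797 = 0.051515
Responsibility of Component 4: 0.0123797 / 0.051515 ≈ 0.2403

0.2403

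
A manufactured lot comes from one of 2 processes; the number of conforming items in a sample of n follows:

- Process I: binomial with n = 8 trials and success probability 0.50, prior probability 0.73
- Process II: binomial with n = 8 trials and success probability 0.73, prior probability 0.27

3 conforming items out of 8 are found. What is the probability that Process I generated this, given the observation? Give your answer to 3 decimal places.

0.950

By Bayes' theorem, P(k | x) = π_k f_k(x) / Σ_j π_j f_j(x).
Binomial probabilities:
  L_I = C(8,3)·0.50^3·0.50^5 = 56·0.125·0.03125 = 0.21875
  L_II = C(8,3)·0.73^3·0.27^5 = 56·0.389017·0.00143489 = 0.031259
Weight by the priors:
  π_I·L_I = 0.73 × 0.21875 = 0.159687
  π_II·L_II = 0.27 × 0.031259 = 0.00843994
Evidence: 0.159687 + 0.00843994 = 0.168127
So the posterior for Process I is 0.159687 / 0.168127 ≈ 0.950.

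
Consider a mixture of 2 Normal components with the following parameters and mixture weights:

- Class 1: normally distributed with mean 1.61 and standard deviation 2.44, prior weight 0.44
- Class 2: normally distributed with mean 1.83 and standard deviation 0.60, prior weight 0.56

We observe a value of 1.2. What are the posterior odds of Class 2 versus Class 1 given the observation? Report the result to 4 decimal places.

3.0248

Posterior odds = (π_i f_i(x)) / (π_j f_j(x)); the normalising sum cancels.
Normal densities:
  p_1 = (1/(2.44·√(2π)))·exp(−(1.2−1.61)²/(2·2.44²)) = 0.163501·exp(-0.01412) = 0.161209
  p_2 = (1/(0.60·√(2π)))·exp(−(1.2−1.83)²/(2·0.60²)) = 0.664904·exp(-0.55125) = 0.383137
Posterior odds = (π_2·p_2) / (π_1·p_1) = (0.56·0.383137) / (0.44·0.161209) = 0.214557 / 0.0709319 ≈ 3.0248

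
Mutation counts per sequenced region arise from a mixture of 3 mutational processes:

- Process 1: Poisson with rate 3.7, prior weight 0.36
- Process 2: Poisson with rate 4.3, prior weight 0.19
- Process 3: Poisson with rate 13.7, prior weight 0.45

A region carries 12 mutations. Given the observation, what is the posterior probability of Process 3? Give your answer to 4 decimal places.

By Bayes' theorem, P(k | x) = w_k f_k(x) / Σ_j w_j f_j(x).
Component likelihoods at x = 12 mutations:
  p_1 = 0.000339777
  p_2 = 0.00113193
  p_3 = 0.102441
Unnormalised posteriors:
  w_1·p_1 = 0.36 × 0.000339777 = 0.00012232
  w_2·p_2 = 0.19 × 0.00113193 = 0.000215066
  w_3·p_3 = 0.45 × 0.102441 = 0.0460986
Denominator: 0.00012232 + 0.000215066 + 0.0460986 = 0.046436
So the posterior for Process 3 is 0.0460986 / 0.046436 ≈ 0.9927.

0.9927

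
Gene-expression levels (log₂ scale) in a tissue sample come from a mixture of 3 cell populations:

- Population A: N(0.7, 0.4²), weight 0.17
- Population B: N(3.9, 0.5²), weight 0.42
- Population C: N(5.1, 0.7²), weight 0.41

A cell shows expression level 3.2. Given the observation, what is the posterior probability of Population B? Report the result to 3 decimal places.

0.955

The responsibility of component k is π_k f_k(x) divided by Σ_j π_j f_j(x).
Component likelihoods at x = 3.2:
  f_A = (1/(0.4·√(2π)))·exp(−(3.2−0.7)²/(2·0.4²)) = 0.997356·exp(-19.53125) = 3.285e-09
  f_B = (1/(0.5·√(2π)))·exp(−(3.2−3.9)²/(2·0.5²)) = 0.797885·exp(-0.98000) = 0.299455
  f_C = (1/(0.7·√(2π)))·exp(−(3.2−5.1)²/(2·0.7²)) = 0.569918·exp(-3.68367) = 0.0143223
Unnormalised posteriors:
  π_A·f_A = 0.17 × 3.285e-09 = 5.58451e-10
  π_B·f_B = 0.42 × 0.299455 = 0.125771
  π_C·f_C = 0.41 × 0.0143223 = 0.00587215
Normaliser: 5.58451e-10 + 0.125771 + 0.00587215 = 0.131643
P(Population B | 3.2) ≈ 0.955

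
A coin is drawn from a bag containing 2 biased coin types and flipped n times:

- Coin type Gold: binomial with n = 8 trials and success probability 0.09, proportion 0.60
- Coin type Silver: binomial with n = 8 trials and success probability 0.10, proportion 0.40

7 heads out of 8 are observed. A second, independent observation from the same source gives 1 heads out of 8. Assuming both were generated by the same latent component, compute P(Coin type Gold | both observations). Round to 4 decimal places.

0.4136

Apply Bayes' rule: the posterior for each component is proportional to its prior times its likelihood at x.
Since both observations come from the same component, the likelihood for component k is f_k(x₁)·f_k(x₂).
  f_Gold = [C(8,7)·0.09^7·0.91^1 = 8·4.78297e-08·0.91 = 3.482e-07] × [0.372068] = 1.29554e-07
  f_Silver = [C(8,7)·0.10^7·0.90^1 = 8·1e-07·0.9 = 7.2e-07] × [0.382638] = 2.75499e-07
Weight by the priors:
  P(Z=Gold)·f_Gold = 0.60 × 1.29554e-07 = 7.77325e-08
  P(Z=Silver)·f_Silver = 0.40 × 2.75499e-07 = 1.102e-07
Marginal: 7.77325e-08 + 1.102e-07 = 1.87932e-07
Responsibility of Coin type Gold: 7.77325e-08 / 1.87932e-07 ≈ 0.4136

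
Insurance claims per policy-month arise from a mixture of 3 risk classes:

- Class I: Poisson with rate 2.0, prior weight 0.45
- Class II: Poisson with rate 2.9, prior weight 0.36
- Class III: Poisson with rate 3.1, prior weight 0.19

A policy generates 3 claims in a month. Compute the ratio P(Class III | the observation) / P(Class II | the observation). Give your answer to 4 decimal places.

The posterior odds equal the prior odds times the likelihood ratio: (P(Z=i)/P(Z=j))·(f_i(x)/f_j(x)).
Component likelihoods at x = 3 claims:
  f_I = 0.180447
  f_II = 0.22366
  f_III = 0.223677
0.0424986 / 0.0805177 ≈ 0.5278

0.5278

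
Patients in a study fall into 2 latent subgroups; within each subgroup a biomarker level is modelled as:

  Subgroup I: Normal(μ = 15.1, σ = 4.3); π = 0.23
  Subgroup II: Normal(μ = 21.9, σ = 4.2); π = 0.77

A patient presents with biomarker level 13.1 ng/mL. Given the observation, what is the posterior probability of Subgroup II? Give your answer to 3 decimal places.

0.298

By Bayes' theorem, P(k | x) = π_k f_k(x) / Σ_j π_j f_j(x).
Component likelihoods at x = 13.1 ng/mL:
  f_I = 0.0832656
  f_II = 0.0105774
Unnormalised posteriors:
  π_I·f_I = 0.23 × 0.0832656 = 0.0191511
  π_II·f_II = 0.77 × 0.0105774 = 0.00814461
Evidence: 0.0191511 + 0.00814461 = 0.0272957
Responsibility of Subgroup II: 0.00814461 / 0.0272957 ≈ 0.298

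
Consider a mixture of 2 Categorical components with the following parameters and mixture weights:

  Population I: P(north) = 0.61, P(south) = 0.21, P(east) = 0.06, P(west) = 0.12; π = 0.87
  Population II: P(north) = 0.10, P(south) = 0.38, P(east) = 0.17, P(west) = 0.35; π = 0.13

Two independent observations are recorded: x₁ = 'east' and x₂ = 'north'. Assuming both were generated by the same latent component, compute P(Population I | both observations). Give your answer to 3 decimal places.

0.935

P(component k | x) = w_k·f_k(x) / marginal(x), where marginal(x) = Σ_j w_j·f_j(x).
Since both observations come from the same component, the likelihood for component k is f_k(x₁)·f_k(x₂).
  p_I = [0.06] × [0.61] = 0.0366
  p_II = [0.17] × [0.1] = 0.017
Weight by the priors:
  w_I·p_I = 0.87 × 0.0366 = 0.031842
  w_II·p_II = 0.13 × 0.017 = 0.00221
Denominator: 0.031842 + 0.00221 = 0.034052
So the posterior for Population I is 0.031842 / 0.034052 ≈ 0.935.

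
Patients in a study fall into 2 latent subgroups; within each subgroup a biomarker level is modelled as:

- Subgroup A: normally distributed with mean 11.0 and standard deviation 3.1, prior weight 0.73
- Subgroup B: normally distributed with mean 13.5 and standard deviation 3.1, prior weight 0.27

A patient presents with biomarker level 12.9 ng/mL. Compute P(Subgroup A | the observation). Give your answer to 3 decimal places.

P(component k | x) = w_k·f_k(x) / marginal(x), where marginal(x) = Σ_j w_j·f_j(x).
Normal densities:
  L_A = 0.106654
  L_B = 0.126303
Multiply by the mixture weights:
  w_A·L_A = 0.73 × 0.106654 = 0.0778574
  w_B·L_B = 0.27 × 0.126303 = 0.0341018
Evidence: 0.0778574 + 0.0341018 = 0.111959
Responsibility of Subgroup A: 0.0778574 / 0.111959 ≈ 0.695

0.695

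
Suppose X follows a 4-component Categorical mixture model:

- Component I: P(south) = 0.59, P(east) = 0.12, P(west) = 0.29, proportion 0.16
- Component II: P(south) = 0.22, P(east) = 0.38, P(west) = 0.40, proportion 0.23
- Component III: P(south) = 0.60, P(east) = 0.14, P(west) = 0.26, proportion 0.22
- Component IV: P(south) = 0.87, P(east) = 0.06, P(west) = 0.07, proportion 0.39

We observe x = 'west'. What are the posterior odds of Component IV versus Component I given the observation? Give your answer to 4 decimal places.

0.5884

Posterior odds = (P(Z=i) f_i(x)) / (P(Z=j) f_j(x)); the normalising sum cancels.
Component likelihoods at x = 'west':
  L_I = 0.29
  L_II = 0.4
  L_III = 0.26
  L_IV = 0.07
Odds = (0.39/0.16) × (0.07/0.29) = 2.4375 × 0.241379 ≈ 0.5884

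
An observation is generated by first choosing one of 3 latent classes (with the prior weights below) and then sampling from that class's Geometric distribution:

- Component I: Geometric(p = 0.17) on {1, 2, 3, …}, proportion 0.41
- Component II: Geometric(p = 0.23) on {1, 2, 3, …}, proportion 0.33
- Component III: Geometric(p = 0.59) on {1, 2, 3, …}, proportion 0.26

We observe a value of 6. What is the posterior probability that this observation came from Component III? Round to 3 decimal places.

By Bayes' theorem, P(k | x) = π_k f_k(x) / Σ_j π_j f_j(x).
Geometric probabilities:
  L_I = 0.0669637
  L_II = 0.062256
  L_III = 0.00683552
Weight by the priors:
  π_I·L_I = 0.41 × 0.0669637 = 0.0274551
  π_II·L_II = 0.33 × 0.062256 = 0.0205445
  π_III·L_III = 0.26 × 0.00683552 = 0.00177723
Sum: 0.0274551 + 0.0205445 + 0.00177723 = 0.0497768
P(Component III | x) = 0.00177723 / 0.0497768 ≈ 0.036

0.036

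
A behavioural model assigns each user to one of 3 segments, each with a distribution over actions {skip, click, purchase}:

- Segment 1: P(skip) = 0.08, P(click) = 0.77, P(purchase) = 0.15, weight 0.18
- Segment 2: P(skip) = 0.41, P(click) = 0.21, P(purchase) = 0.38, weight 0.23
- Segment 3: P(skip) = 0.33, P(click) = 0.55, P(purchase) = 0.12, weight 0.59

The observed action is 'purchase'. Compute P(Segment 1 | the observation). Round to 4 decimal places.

The responsibility of component k is π_k f_k(x) divided by Σ_j π_j f_j(x).
Categorical probabilities:
  L_1 = 0.15
  L_2 = 0.38
  L_3 = 0.12
Multiply by the mixture weights:
  π_1·L_1 = 0.18 × 0.15 = 0.027
  π_2·L_2 = 0.23 × 0.38 = 0.0874
  π_3·L_3 = 0.59 × 0.12 = 0.0708
Denominator: 0.027 + 0.0874 + 0.0708 = 0.1852
So the posterior for Segment 1 is 0.027 / 0.1852 ≈ 0.1458.

0.1458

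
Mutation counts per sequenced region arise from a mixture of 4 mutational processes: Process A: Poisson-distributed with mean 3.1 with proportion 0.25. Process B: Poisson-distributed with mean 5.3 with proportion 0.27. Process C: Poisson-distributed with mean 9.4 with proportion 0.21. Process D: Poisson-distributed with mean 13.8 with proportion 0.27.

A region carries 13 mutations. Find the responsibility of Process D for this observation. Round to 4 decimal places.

The responsibility of component k is P(Z=k) f_k(x) divided by Σ_j P(Z=j) f_j(x).
Evaluate each component's likelihood at the observed value:
  L_A = e^(−3.1)·3.1^13/13! = 1.76648e-05
  L_B = e^(−5.3)·5.3^13/13! = 0.00208711
  L_C = e^(−9.4)·9.4^13/13! = 0.0594311
  L_D = e^(−13.8)·13.8^13/13! = 0.10737
Multiply by the mixture weights:
  P(Z=A)·L_A = 0.25 × 1.76648e-05 = 4.4162e-06
  P(Z=B)·L_B = 0.27 × 0.00208711 = 0.00056352
  P(Z=C)·L_C = 0.21 × 0.0594311 = 0.0124805
  P(Z=D)·L_D = 0.27 × 0.10737 = 0.02899
Evidence: 4.4162e-06 + 0.00056352 + 0.0124805 + 0.02899 = 0.0420384
P(Process D | the observation) = 0.02899 / 0.0420384 ≈ 0.6896

0.6896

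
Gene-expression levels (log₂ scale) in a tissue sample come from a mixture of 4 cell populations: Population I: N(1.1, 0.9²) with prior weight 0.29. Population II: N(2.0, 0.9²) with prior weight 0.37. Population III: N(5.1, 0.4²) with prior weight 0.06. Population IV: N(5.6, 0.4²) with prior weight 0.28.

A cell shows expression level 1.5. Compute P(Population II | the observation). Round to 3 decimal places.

P(component k | x) = π_k·f_k(x) / marginal(x), where marginal(x) = Σ_j π_j·f_j(x).
Evaluate each component's likelihood at the observed value:
  L_I = (1/(0.9·√(2π)))·exp(−(1.5−1.1)²/(2·0.9²)) = 0.443269·exp(-0.09877) = 0.401582
  L_II = (1/(0.9·√(2π)))·exp(−(1.5−2.0)²/(2·0.9²)) = 0.443269·exp(-0.15432) = 0.37988
  L_III = (1/(0.4·√(2π)))·exp(−(1.5−5.1)²/(2·0.4²)) = 0.997356·exp(-40.50000) = 2.56994e-18
  L_IV = (1/(0.4·√(2π)))·exp(−(1.5−5.6)²/(2·0.4²)) = 0.997356·exp(-52.53125) = 1.53045e-23
Multiply by the mixture weights:
  π_I·L_I = 0.29 × 0.401582 = 0.116459
  π_II·L_II = 0.37 × 0.37988 = 0.140556
  π_III·L_III = 0.06 × 2.56994e-18 = 1.54197e-19
  π_IV·L_IV = 0.28 × 1.53045e-23 = 4.28525e-24
Sum: 0.116459 + 0.140556 + 1.54197e-19 + 4.28525e-24 = 0.257015
So the posterior for Population II is 0.140556 / 0.257015 ≈ 0.547.

0.547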